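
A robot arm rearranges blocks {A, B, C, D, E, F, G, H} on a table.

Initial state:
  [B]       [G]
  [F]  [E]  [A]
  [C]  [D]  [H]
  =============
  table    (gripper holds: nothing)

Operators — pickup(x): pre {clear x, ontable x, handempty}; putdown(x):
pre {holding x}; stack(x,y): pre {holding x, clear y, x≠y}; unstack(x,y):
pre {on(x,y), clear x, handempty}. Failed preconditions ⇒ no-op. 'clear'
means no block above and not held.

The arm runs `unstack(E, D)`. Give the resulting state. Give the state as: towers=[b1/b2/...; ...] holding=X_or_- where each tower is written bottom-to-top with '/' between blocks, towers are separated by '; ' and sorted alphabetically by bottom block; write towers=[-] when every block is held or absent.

before: towers=[C/F/B; D/E; H/A/G] holding=-
pre[unstack(E, D)]: on(E,D) ok, clear(E) ok, handempty ok
all met → apply unstack(E, D)
after:  towers=[C/F/B; D; H/A/G] holding=E

towers=[C/F/B; D; H/A/G] holding=E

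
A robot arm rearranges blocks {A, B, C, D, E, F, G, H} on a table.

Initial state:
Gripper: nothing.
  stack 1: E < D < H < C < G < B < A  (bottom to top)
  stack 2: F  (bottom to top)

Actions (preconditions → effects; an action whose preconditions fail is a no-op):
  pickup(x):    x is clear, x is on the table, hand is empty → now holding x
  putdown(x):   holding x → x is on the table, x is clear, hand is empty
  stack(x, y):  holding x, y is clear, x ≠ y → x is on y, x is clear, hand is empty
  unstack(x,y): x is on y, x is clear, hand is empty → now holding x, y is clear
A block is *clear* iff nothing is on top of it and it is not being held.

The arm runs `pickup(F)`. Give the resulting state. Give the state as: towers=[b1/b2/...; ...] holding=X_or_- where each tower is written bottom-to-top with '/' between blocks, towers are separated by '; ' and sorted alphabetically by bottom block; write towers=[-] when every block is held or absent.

before: towers=[E/D/H/C/G/B/A; F] holding=-
pre[pickup(F)]: clear(F) ok, ontable(F) ok, handempty ok
all met → apply pickup(F)
after:  towers=[E/D/H/C/G/B/A] holding=F

towers=[E/D/H/C/G/B/A] holding=F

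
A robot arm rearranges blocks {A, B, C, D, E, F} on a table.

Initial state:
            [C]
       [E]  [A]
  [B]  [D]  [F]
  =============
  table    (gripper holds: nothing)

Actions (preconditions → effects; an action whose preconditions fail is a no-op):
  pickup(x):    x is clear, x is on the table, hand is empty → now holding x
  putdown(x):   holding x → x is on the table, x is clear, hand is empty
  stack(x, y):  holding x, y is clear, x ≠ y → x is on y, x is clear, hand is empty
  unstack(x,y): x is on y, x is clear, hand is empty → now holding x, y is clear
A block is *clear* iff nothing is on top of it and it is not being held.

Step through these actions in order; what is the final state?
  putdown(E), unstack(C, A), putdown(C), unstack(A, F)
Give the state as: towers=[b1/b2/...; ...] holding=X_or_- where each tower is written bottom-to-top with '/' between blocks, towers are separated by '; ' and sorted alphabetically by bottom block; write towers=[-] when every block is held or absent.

towers=[B; C; D/E; F] holding=A

step 1 (putdown(E)) [no-op]: towers=[B; D/E; F/A/C] holding=-
step 2 (unstack(C, A)): towers=[B; D/E; F/A] holding=C
step 3 (putdown(C)): towers=[B; C; D/E; F/A] holding=-
step 4 (unstack(A, F)): towers=[B; C; D/E; F] holding=A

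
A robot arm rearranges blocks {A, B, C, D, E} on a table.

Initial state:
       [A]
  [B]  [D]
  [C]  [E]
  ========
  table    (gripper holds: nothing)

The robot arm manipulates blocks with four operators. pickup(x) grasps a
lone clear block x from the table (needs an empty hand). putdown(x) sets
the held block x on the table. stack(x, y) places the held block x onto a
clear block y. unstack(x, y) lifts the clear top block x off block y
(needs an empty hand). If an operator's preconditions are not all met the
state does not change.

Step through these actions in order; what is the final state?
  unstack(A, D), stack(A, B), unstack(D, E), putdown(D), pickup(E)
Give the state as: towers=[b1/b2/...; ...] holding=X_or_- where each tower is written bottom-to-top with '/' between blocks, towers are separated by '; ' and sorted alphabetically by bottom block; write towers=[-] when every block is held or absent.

towers=[C/B/A; D] holding=E

step 1 (unstack(A, D)): towers=[C/B; E/D] holding=A
step 2 (stack(A, B)): towers=[C/B/A; E/D] holding=-
step 3 (unstack(D, E)): towers=[C/B/A; E] holding=D
step 4 (putdown(D)): towers=[C/B/A; D; E] holding=-
step 5 (pickup(E)): towers=[C/B/A; D] holding=E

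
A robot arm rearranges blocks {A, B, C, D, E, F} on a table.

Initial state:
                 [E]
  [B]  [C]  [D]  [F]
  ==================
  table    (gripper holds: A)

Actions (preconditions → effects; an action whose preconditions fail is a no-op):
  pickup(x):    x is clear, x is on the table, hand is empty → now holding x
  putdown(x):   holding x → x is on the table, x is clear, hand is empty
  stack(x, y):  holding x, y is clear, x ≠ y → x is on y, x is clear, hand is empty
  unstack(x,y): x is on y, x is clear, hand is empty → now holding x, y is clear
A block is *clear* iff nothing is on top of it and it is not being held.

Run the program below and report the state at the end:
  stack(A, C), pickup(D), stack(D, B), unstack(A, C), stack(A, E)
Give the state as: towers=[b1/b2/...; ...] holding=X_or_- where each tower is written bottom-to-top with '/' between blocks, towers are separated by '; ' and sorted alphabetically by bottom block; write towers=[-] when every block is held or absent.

towers=[B/D; C; F/E/A] holding=-

step 1 (stack(A, C)): towers=[B; C/A; D; F/E] holding=-
step 2 (pickup(D)): towers=[B; C/A; F/E] holding=D
step 3 (stack(D, B)): towers=[B/D; C/A; F/E] holding=-
step 4 (unstack(A, C)): towers=[B/D; C; F/E] holding=A
step 5 (stack(A, E)): towers=[B/D; C; F/E/A] holding=-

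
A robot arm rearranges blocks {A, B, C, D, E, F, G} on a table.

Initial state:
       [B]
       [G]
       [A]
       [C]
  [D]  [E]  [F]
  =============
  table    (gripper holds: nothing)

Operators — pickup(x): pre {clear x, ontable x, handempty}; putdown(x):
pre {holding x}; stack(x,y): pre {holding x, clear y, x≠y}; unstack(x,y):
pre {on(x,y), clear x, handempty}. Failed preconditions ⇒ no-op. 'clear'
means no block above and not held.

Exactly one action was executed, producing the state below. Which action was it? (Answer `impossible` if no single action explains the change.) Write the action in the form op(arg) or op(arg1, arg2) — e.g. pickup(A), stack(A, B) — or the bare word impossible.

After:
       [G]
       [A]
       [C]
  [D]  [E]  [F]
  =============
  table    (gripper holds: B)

target: towers=[D; E/C/A/G; F] holding=B
     unstack(B, G) → towers=[D; E/C/A/G; F] holding=B  ← match
         pickup(F) → towers=[D; E/C/A/G/B] holding=F
         pickup(D) → towers=[E/C/A/G/B; F] holding=D

unstack(B, G)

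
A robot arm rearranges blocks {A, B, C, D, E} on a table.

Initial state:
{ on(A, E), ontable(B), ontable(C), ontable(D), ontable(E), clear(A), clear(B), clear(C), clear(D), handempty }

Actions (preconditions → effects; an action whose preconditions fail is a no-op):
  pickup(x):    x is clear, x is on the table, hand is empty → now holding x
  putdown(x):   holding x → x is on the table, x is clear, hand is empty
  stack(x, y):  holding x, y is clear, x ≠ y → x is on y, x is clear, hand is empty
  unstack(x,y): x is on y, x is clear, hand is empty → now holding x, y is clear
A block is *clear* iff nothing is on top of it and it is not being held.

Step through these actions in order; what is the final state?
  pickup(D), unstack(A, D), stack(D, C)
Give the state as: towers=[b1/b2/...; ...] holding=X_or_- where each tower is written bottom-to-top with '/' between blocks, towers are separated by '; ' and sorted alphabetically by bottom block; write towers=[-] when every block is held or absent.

towers=[B; C/D; E/A] holding=-

step 1 (pickup(D)): towers=[B; C; E/A] holding=D
step 2 (unstack(A, D)) [no-op]: towers=[B; C; E/A] holding=D
step 3 (stack(D, C)): towers=[B; C/D; E/A] holding=-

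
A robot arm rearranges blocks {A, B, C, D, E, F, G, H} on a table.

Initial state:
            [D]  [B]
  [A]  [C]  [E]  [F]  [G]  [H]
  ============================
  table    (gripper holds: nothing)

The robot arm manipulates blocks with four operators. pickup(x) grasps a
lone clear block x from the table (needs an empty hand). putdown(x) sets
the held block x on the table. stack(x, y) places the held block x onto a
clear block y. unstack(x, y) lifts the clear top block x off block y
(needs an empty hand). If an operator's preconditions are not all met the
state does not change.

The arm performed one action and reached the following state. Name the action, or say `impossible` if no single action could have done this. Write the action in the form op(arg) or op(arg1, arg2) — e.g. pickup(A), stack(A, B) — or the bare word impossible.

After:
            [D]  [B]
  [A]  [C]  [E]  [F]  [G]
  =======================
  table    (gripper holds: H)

pickup(H)

target: towers=[A; C; E/D; F/B; G] holding=H
         pickup(G) → towers=[A; C; E/D; F/B; H] holding=G
         pickup(A) → towers=[C; E/D; F/B; G; H] holding=A
         pickup(H) → towers=[A; C; E/D; F/B; G] holding=H  ← match
     unstack(B, F) → towers=[A; C; E/D; F; G; H] holding=B
     unstack(D, E) → towers=[A; C; E; F/B; G; H] holding=D
         pickup(C) → towers=[A; E/D; F/B; G; H] holding=C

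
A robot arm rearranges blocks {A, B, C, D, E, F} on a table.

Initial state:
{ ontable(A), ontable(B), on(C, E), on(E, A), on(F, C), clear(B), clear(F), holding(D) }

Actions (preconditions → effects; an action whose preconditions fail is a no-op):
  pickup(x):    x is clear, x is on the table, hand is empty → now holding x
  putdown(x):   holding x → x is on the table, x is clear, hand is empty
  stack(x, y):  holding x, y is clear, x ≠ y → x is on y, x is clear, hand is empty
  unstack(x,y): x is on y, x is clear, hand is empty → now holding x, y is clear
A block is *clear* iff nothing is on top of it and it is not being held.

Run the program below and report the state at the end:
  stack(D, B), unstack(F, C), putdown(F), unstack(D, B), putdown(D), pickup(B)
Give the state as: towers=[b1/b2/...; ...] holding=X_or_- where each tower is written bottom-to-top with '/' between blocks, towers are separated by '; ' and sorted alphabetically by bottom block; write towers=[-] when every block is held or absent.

towers=[A/E/C; D; F] holding=B

step 1 (stack(D, B)): towers=[A/E/C/F; B/D] holding=-
step 2 (unstack(F, C)): towers=[A/E/C; B/D] holding=F
step 3 (putdown(F)): towers=[A/E/C; B/D; F] holding=-
step 4 (unstack(D, B)): towers=[A/E/C; B; F] holding=D
step 5 (putdown(D)): towers=[A/E/C; B; D; F] holding=-
step 6 (pickup(B)): towers=[A/E/C; D; F] holding=B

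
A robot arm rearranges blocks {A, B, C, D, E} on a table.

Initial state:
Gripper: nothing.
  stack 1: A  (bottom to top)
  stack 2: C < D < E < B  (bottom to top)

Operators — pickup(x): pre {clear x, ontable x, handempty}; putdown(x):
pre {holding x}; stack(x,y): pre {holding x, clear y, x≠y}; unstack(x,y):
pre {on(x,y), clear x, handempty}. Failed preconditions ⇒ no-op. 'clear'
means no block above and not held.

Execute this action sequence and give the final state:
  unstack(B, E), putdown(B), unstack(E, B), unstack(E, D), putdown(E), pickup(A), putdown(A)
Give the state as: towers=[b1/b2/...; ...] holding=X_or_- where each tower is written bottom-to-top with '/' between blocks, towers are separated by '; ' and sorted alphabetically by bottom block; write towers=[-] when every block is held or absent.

towers=[A; B; C/D; E] holding=-

step 1 (unstack(B, E)): towers=[A; C/D/E] holding=B
step 2 (putdown(B)): towers=[A; B; C/D/E] holding=-
step 3 (unstack(E, B)) [no-op]: towers=[A; B; C/D/E] holding=-
step 4 (unstack(E, D)): towers=[A; B; C/D] holding=E
step 5 (putdown(E)): towers=[A; B; C/D; E] holding=-
step 6 (pickup(A)): towers=[B; C/D; E] holding=A
step 7 (putdown(A)): towers=[A; B; C/D; E] holding=-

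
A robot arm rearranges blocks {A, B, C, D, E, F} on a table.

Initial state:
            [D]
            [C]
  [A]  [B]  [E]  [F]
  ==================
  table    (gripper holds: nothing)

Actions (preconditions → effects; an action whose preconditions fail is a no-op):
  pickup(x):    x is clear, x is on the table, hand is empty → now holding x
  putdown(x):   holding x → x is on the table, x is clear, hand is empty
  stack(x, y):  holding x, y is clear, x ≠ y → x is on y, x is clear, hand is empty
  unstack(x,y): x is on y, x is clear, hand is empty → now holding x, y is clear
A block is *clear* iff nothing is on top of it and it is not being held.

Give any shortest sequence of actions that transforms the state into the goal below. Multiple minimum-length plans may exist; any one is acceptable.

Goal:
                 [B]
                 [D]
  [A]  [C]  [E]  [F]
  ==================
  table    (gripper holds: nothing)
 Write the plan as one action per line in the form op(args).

step 1 (unstack(D, C)): towers=[A; B; E/C; F] holding=D
step 2 (stack(D, F)): towers=[A; B; E/C; F/D] holding=-
step 3 (pickup(B)): towers=[A; E/C; F/D] holding=B
step 4 (stack(B, D)): towers=[A; E/C; F/D/B] holding=-
step 5 (unstack(C, E)): towers=[A; E; F/D/B] holding=C
step 6 (putdown(C)): towers=[A; C; E; F/D/B] holding=-
goal check: towers=[A; C; E; F/D/B] holding=- — reached (length 6, optimal by BFS)

unstack(D, C)
stack(D, F)
pickup(B)
stack(B, D)
unstack(C, E)
putdown(C)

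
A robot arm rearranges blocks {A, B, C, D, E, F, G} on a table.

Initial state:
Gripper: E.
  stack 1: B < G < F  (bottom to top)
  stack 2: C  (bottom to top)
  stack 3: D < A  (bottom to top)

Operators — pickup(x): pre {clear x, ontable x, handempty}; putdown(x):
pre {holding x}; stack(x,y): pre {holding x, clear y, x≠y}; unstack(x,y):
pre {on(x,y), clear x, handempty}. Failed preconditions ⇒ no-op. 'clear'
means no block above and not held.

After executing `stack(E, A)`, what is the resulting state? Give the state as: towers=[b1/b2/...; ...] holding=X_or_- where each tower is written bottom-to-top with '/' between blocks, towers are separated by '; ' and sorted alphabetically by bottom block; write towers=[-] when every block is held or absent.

towers=[B/G/F; C; D/A/E] holding=-

before: towers=[B/G/F; C; D/A] holding=E
pre[stack(E, A)]: holding(E) yes, clear(A) yes, E≠A yes
all met → apply stack(E, A)
after:  towers=[B/G/F; C; D/A/E] holding=-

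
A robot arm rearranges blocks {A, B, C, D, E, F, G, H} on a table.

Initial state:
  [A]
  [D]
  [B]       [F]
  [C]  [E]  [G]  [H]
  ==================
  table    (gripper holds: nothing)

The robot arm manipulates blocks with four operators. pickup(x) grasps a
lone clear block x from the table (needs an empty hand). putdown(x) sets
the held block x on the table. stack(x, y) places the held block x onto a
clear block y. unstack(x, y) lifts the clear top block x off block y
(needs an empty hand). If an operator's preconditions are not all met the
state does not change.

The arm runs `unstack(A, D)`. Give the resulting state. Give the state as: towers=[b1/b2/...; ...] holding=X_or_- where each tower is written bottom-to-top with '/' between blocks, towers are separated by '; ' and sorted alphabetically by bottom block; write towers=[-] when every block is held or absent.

before: towers=[C/B/D/A; E; G/F; H] holding=-
pre[unstack(A, D)]: on(A,D) yes, clear(A) yes, handempty yes
all met → apply unstack(A, D)
after:  towers=[C/B/D; E; G/F; H] holding=A

towers=[C/B/D; E; G/F; H] holding=A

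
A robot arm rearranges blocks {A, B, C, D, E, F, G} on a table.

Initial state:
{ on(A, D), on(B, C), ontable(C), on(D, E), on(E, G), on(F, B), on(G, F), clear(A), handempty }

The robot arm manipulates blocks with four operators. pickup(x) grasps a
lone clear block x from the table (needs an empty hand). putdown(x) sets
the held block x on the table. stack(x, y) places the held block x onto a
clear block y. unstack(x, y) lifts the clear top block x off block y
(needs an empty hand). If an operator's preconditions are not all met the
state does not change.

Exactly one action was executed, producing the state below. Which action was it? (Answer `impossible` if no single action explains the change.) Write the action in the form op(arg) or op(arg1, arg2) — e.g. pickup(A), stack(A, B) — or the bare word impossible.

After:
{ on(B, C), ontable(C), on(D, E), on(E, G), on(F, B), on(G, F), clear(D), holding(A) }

target: towers=[C/B/F/G/E/D] holding=A
     unstack(A, D) → towers=[C/B/F/G/E/D] holding=A  ← match

unstack(A, D)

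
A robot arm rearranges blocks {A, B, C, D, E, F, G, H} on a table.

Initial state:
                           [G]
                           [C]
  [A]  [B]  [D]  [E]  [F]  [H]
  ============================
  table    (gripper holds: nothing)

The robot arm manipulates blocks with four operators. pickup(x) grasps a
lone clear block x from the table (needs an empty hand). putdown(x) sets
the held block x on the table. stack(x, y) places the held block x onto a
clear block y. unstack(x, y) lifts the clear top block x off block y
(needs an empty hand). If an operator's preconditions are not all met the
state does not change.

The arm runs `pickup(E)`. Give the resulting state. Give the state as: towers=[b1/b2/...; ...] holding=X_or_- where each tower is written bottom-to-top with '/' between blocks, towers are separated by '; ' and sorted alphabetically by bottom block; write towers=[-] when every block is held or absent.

towers=[A; B; D; F; H/C/G] holding=E

before: towers=[A; B; D; E; F; H/C/G] holding=-
pre[pickup(E)]: clear(E) ok, ontable(E) ok, handempty ok
all met → apply pickup(E)
after:  towers=[A; B; D; F; H/C/G] holding=E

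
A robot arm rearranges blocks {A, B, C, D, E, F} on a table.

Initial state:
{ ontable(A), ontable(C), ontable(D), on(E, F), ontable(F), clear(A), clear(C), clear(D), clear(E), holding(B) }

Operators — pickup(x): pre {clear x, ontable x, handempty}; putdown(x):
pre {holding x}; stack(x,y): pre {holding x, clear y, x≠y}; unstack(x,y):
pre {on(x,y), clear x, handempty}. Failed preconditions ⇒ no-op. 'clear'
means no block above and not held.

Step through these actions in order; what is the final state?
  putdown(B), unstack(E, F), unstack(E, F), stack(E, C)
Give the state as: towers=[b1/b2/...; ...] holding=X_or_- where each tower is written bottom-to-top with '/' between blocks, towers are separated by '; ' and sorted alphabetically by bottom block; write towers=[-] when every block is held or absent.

towers=[A; B; C/E; D; F] holding=-

step 1 (putdown(B)): towers=[A; B; C; D; F/E] holding=-
step 2 (unstack(E, F)): towers=[A; B; C; D; F] holding=E
step 3 (unstack(E, F)) [no-op]: towers=[A; B; C; D; F] holding=E
step 4 (stack(E, C)): towers=[A; B; C/E; D; F] holding=-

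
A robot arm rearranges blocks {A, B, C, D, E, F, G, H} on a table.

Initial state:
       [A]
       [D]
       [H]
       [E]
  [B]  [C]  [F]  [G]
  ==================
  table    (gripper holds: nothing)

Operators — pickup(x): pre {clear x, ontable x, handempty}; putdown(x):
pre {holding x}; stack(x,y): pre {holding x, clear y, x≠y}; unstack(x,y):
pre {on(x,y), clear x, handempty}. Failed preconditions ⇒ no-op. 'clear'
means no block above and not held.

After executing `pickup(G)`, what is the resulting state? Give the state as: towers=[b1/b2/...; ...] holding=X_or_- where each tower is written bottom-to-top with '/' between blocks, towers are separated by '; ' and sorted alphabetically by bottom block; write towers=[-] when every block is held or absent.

towers=[B; C/E/H/D/A; F] holding=G

before: towers=[B; C/E/H/D/A; F; G] holding=-
pre[pickup(G)]: clear(G) yes, ontable(G) yes, handempty yes
all met → apply pickup(G)
after:  towers=[B; C/E/H/D/A; F] holding=G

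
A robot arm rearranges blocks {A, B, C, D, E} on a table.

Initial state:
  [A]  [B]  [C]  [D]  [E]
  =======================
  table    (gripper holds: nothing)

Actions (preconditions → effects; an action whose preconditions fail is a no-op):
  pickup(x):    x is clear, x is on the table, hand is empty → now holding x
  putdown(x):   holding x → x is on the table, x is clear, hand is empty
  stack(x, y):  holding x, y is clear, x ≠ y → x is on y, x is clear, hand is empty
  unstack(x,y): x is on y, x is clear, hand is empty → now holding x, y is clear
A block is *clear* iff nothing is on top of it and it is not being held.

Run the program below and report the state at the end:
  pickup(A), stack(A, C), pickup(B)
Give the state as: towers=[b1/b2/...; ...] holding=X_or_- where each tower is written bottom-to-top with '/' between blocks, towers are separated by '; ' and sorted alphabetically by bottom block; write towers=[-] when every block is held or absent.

towers=[C/A; D; E] holding=B

step 1 (pickup(A)): towers=[B; C; D; E] holding=A
step 2 (stack(A, C)): towers=[B; C/A; D; E] holding=-
step 3 (pickup(B)): towers=[C/A; D; E] holding=B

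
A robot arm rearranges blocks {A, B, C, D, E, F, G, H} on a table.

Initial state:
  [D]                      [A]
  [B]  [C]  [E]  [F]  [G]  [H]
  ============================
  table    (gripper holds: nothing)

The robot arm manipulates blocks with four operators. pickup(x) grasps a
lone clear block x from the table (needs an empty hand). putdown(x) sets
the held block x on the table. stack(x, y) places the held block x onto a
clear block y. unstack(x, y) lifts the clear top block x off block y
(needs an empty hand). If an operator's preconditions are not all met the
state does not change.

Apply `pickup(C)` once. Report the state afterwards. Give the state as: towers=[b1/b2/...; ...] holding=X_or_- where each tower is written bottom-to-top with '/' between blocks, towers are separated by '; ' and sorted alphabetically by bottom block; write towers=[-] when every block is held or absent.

towers=[B/D; E; F; G; H/A] holding=C

before: towers=[B/D; C; E; F; G; H/A] holding=-
pre[pickup(C)]: clear(C) ✓, ontable(C) ✓, handempty ✓
all met → apply pickup(C)
after:  towers=[B/D; E; F; G; H/A] holding=C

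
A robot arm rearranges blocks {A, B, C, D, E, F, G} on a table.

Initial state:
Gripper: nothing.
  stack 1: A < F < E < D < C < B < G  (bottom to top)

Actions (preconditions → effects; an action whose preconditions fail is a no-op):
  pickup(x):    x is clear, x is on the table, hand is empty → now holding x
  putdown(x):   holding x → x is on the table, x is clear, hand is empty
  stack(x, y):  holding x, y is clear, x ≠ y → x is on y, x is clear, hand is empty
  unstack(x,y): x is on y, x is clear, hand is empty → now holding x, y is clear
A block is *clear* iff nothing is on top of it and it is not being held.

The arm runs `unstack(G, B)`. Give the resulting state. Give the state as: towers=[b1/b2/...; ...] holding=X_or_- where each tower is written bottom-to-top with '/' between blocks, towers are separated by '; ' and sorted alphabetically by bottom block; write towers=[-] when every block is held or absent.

before: towers=[A/F/E/D/C/B/G] holding=-
pre[unstack(G, B)]: on(G,B) ✓, clear(G) ✓, handempty ✓
all met → apply unstack(G, B)
after:  towers=[A/F/E/D/C/B] holding=G

towers=[A/F/E/D/C/B] holding=G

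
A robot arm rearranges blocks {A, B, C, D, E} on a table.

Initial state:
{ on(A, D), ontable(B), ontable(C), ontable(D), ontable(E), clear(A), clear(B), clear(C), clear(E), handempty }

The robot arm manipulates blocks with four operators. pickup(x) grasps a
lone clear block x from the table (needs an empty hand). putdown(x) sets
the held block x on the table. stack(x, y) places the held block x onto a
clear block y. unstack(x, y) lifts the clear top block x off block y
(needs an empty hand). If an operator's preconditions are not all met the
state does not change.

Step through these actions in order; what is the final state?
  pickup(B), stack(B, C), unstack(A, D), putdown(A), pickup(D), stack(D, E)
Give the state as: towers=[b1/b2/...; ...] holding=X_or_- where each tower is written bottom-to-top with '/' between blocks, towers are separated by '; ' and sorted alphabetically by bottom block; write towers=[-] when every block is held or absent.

step 1 (pickup(B)): towers=[C; D/A; E] holding=B
step 2 (stack(B, C)): towers=[C/B; D/A; E] holding=-
step 3 (unstack(A, D)): towers=[C/B; D; E] holding=A
step 4 (putdown(A)): towers=[A; C/B; D; E] holding=-
step 5 (pickup(D)): towers=[A; C/B; E] holding=D
step 6 (stack(D, E)): towers=[A; C/B; E/D] holding=-

towers=[A; C/B; E/D] holding=-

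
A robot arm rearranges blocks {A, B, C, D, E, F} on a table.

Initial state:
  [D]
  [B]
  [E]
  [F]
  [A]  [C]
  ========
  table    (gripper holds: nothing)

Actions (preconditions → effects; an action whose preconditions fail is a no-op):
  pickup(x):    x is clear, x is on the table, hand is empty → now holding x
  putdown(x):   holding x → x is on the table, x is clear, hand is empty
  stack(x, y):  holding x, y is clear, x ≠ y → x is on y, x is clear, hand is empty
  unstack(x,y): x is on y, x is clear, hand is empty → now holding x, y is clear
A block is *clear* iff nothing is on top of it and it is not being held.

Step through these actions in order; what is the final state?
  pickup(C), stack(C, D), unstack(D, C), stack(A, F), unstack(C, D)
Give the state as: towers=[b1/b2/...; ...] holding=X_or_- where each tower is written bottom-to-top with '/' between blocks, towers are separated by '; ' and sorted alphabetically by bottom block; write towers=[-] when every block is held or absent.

step 1 (pickup(C)): towers=[A/F/E/B/D] holding=C
step 2 (stack(C, D)): towers=[A/F/E/B/D/C] holding=-
step 3 (unstack(D, C)) [no-op]: towers=[A/F/E/B/D/C] holding=-
step 4 (stack(A, F)) [no-op]: towers=[A/F/E/B/D/C] holding=-
step 5 (unstack(C, D)): towers=[A/F/E/B/D] holding=C

towers=[A/F/E/B/D] holding=C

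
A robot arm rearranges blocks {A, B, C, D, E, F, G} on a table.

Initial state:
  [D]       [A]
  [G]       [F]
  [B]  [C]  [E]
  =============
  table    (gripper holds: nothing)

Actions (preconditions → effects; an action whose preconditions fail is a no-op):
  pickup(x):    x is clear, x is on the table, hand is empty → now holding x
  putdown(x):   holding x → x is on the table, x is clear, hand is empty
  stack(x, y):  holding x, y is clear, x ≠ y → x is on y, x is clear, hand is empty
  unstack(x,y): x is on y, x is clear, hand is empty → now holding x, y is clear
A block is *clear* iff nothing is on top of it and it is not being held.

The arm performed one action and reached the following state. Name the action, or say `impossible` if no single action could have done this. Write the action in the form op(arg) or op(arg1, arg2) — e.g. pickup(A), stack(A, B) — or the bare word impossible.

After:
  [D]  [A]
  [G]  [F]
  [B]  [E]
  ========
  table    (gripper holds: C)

pickup(C)

target: towers=[B/G/D; E/F/A] holding=C
     unstack(D, G) → towers=[B/G; C; E/F/A] holding=D
     unstack(A, F) → towers=[B/G/D; C; E/F] holding=A
         pickup(C) → towers=[B/G/D; E/F/A] holding=C  ← match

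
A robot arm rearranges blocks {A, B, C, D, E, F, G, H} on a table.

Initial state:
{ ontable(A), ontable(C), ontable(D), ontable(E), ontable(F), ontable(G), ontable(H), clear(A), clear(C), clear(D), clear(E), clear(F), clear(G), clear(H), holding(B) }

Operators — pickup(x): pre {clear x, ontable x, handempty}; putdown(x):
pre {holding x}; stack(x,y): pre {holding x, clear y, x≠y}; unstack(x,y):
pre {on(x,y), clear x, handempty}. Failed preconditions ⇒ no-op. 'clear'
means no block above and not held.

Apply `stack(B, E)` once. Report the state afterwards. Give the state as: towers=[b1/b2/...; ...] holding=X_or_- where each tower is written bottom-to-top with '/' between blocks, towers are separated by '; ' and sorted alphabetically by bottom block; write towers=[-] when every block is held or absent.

towers=[A; C; D; E/B; F; G; H] holding=-

before: towers=[A; C; D; E; F; G; H] holding=B
pre[stack(B, E)]: holding(B) yes, clear(E) yes, B≠E yes
all met → apply stack(B, E)
after:  towers=[A; C; D; E/B; F; G; H] holding=-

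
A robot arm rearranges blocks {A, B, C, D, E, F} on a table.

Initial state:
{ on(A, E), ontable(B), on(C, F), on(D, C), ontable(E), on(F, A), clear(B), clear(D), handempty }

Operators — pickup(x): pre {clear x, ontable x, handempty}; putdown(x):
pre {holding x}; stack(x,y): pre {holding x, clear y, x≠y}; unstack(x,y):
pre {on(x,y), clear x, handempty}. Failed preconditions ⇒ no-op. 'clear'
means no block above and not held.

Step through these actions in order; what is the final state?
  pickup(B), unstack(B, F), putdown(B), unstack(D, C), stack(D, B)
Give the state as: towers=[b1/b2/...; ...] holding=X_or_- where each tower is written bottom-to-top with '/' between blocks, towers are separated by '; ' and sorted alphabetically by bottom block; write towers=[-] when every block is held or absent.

towers=[B/D; E/A/F/C] holding=-

step 1 (pickup(B)): towers=[E/A/F/C/D] holding=B
step 2 (unstack(B, F)) [no-op]: towers=[E/A/F/C/D] holding=B
step 3 (putdown(B)): towers=[B; E/A/F/C/D] holding=-
step 4 (unstack(D, C)): towers=[B; E/A/F/C] holding=D
step 5 (stack(D, B)): towers=[B/D; E/A/F/C] holding=-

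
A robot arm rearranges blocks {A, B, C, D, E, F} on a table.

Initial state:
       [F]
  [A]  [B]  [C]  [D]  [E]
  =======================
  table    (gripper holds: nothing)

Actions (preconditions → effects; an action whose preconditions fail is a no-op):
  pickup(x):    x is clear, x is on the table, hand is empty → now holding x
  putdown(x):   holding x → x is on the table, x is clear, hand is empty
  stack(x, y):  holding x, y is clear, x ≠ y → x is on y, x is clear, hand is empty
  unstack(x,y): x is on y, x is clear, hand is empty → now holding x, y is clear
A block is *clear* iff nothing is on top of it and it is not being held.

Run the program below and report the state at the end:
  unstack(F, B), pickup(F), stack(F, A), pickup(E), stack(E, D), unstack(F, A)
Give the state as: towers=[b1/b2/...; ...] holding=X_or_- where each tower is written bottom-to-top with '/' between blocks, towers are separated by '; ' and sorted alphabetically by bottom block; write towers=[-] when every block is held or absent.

towers=[A; B; C; D/E] holding=F

step 1 (unstack(F, B)): towers=[A; B; C; D; E] holding=F
step 2 (pickup(F)) [no-op]: towers=[A; B; C; D; E] holding=F
step 3 (stack(F, A)): towers=[A/F; B; C; D; E] holding=-
step 4 (pickup(E)): towers=[A/F; B; C; D] holding=E
step 5 (stack(E, D)): towers=[A/F; B; C; D/E] holding=-
step 6 (unstack(F, A)): towers=[A; B; C; D/E] holding=F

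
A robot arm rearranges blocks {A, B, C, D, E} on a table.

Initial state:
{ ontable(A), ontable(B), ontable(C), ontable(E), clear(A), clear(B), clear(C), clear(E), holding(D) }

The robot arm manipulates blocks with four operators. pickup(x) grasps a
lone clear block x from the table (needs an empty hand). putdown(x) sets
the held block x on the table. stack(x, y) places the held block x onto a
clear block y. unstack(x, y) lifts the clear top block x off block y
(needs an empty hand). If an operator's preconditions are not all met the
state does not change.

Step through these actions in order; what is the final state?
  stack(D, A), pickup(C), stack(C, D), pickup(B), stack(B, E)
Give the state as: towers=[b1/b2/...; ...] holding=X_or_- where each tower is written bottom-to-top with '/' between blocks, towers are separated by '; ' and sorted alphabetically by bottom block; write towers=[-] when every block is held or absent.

step 1 (stack(D, A)): towers=[A/D; B; C; E] holding=-
step 2 (pickup(C)): towers=[A/D; B; E] holding=C
step 3 (stack(C, D)): towers=[A/D/C; B; E] holding=-
step 4 (pickup(B)): towers=[A/D/C; E] holding=B
step 5 (stack(B, E)): towers=[A/D/C; E/B] holding=-

towers=[A/D/C; E/B] holding=-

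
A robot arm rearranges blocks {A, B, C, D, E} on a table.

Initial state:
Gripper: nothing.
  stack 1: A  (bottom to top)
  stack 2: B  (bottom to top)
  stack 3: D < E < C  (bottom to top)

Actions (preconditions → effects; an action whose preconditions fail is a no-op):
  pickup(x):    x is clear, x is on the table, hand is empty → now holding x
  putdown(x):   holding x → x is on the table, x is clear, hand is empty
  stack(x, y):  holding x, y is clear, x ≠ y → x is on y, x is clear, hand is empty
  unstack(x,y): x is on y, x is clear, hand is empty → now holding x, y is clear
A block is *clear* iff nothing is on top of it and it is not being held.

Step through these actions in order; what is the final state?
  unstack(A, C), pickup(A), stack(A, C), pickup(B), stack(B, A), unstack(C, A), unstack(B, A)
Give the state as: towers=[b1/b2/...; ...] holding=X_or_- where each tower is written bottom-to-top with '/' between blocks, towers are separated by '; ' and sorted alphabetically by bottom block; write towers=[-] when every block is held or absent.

towers=[D/E/C/A] holding=B

step 1 (unstack(A, C)) [no-op]: towers=[A; B; D/E/C] holding=-
step 2 (pickup(A)): towers=[B; D/E/C] holding=A
step 3 (stack(A, C)): towers=[B; D/E/C/A] holding=-
step 4 (pickup(B)): towers=[D/E/C/A] holding=B
step 5 (stack(B, A)): towers=[D/E/C/A/B] holding=-
step 6 (unstack(C, A)) [no-op]: towers=[D/E/C/A/B] holding=-
step 7 (unstack(B, A)): towers=[D/E/C/A] holding=B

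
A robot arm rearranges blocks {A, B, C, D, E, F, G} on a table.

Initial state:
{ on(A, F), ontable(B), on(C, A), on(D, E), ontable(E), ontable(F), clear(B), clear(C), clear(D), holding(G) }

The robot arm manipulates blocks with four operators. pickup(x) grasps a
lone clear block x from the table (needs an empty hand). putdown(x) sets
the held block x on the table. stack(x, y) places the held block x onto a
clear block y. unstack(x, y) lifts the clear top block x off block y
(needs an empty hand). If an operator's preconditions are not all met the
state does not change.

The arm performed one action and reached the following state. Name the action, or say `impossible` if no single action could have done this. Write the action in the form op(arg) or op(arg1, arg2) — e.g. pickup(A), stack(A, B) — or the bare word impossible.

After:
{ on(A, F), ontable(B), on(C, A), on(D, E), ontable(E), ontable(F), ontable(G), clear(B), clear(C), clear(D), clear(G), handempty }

target: towers=[B; E/D; F/A/C; G] holding=-
        putdown(G) → towers=[B; E/D; F/A/C; G] holding=-  ← match
       stack(G, B) → towers=[B/G; E/D; F/A/C] holding=-
       stack(G, D) → towers=[B; E/D/G; F/A/C] holding=-
       stack(G, C) → towers=[B; E/D; F/A/C/G] holding=-

putdown(G)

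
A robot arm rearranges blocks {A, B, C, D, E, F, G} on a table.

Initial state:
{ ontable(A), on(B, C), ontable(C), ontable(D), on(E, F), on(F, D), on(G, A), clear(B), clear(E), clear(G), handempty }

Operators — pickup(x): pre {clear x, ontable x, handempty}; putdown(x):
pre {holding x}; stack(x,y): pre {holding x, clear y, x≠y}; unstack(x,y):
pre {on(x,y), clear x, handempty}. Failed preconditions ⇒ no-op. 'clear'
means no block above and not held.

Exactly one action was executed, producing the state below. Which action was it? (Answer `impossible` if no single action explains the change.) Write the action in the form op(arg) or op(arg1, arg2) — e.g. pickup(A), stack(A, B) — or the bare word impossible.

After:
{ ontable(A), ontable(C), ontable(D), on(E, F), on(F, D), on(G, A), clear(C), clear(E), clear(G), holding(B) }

target: towers=[A/G; C; D/F/E] holding=B
     unstack(B, C) → towers=[A/G; C; D/F/E] holding=B  ← match
     unstack(G, A) → towers=[A; C/B; D/F/E] holding=G
     unstack(E, F) → towers=[A/G; C/B; D/F] holding=E

unstack(B, C)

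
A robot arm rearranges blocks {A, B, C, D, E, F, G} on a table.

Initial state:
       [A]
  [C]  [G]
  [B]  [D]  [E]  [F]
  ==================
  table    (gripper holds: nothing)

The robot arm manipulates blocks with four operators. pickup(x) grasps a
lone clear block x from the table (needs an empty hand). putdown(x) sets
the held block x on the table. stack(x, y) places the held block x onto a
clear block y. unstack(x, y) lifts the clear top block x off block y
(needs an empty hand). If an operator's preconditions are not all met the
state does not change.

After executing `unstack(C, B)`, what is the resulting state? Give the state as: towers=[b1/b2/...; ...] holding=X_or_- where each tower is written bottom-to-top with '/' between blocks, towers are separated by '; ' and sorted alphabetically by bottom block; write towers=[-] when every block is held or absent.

before: towers=[B/C; D/G/A; E; F] holding=-
pre[unstack(C, B)]: on(C,B) ✓, clear(C) ✓, handempty ✓
all met → apply unstack(C, B)
after:  towers=[B; D/G/A; E; F] holding=C

towers=[B; D/G/A; E; F] holding=C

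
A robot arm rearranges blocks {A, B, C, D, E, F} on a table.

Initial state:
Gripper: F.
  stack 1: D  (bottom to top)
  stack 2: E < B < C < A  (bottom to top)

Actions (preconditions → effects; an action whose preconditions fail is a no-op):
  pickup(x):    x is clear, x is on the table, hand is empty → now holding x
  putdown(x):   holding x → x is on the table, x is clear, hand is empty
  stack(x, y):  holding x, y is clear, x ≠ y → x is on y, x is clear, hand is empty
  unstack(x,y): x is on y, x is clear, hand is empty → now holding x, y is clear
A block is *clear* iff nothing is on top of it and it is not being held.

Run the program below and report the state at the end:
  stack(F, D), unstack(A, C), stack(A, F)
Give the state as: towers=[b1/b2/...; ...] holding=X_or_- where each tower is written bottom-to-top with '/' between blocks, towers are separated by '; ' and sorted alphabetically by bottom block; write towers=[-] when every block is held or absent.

towers=[D/F/A; E/B/C] holding=-

step 1 (stack(F, D)): towers=[D/F; E/B/C/A] holding=-
step 2 (unstack(A, C)): towers=[D/F; E/B/C] holding=A
step 3 (stack(A, F)): towers=[D/F/A; E/B/C] holding=-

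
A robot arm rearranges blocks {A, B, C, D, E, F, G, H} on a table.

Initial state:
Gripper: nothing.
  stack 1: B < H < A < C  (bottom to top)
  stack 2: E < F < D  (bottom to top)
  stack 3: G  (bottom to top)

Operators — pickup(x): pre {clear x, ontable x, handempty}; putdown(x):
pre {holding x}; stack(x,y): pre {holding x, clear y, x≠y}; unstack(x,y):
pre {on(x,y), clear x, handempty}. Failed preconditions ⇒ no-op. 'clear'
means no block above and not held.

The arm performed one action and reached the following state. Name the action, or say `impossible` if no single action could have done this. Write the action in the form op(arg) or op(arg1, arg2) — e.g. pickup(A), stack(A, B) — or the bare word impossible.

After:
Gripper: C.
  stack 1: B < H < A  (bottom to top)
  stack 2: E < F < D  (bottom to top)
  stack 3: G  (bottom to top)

target: towers=[B/H/A; E/F/D; G] holding=C
         pickup(G) → towers=[B/H/A/C; E/F/D] holding=G
     unstack(D, F) → towers=[B/H/A/C; E/F; G] holding=D
     unstack(C, A) → towers=[B/H/A; E/F/D; G] holding=C  ← match

unstack(C, A)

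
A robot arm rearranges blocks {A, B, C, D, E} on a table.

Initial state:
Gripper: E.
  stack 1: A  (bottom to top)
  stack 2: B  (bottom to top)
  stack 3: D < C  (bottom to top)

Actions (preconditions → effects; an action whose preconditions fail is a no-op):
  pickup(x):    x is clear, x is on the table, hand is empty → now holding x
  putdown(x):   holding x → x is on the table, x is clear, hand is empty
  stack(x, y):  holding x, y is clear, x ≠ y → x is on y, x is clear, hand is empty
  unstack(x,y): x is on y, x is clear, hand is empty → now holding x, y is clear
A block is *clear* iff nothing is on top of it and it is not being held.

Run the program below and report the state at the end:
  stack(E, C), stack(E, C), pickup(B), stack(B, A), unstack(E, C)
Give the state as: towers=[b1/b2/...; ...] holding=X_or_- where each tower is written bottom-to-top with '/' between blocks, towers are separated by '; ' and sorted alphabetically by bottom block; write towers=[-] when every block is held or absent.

towers=[A/B; D/C] holding=E

step 1 (stack(E, C)): towers=[A; B; D/C/E] holding=-
step 2 (stack(E, C)) [no-op]: towers=[A; B; D/C/E] holding=-
step 3 (pickup(B)): towers=[A; D/C/E] holding=B
step 4 (stack(B, A)): towers=[A/B; D/C/E] holding=-
step 5 (unstack(E, C)): towers=[A/B; D/C] holding=E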